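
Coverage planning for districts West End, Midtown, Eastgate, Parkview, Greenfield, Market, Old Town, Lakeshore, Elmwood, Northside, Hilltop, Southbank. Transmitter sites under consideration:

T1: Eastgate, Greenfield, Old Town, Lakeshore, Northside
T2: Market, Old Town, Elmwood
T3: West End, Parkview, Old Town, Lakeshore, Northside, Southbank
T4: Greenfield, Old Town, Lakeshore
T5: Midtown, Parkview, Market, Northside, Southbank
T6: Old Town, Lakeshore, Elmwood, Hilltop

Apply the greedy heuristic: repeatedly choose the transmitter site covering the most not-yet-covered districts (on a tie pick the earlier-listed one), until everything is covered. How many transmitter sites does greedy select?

Pick 1: T3 covers 6 new districts (West End, Parkview, Old Town, Lakeshore, Northside, Southbank).
Pick 2: T1 covers 2 new districts (Eastgate, Greenfield).
Pick 3: T2 covers 2 new districts (Market, Elmwood).
Pick 4: T5 covers 1 new districts (Midtown).
Pick 5: T6 covers 1 new districts (Hilltop).
Greedy uses 5 transmitter sites. (The true minimum is 4.)

5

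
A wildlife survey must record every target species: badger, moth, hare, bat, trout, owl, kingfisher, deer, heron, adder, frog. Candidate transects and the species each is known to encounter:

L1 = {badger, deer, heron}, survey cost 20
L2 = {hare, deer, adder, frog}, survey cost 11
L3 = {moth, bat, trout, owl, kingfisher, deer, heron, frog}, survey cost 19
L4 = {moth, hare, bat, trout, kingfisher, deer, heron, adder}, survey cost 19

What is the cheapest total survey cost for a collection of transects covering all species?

50

L1, L2, L3 cover every species at survey cost 20 + 11 + 19 = 50.
Any cover uses at least 3 transects; among all covering selections none totals below 50.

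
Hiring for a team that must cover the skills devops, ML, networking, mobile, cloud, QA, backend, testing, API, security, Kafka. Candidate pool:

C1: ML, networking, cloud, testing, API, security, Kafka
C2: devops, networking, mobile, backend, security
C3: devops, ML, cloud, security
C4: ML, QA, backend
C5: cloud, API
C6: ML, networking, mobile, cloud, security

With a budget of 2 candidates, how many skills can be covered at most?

Choosing C1, C2 covers {devops, ML, networking, mobile, cloud, backend, testing, API, security, Kafka} — 10 skills.
No choice of 2 candidates does better; here QA is left uncovered.

10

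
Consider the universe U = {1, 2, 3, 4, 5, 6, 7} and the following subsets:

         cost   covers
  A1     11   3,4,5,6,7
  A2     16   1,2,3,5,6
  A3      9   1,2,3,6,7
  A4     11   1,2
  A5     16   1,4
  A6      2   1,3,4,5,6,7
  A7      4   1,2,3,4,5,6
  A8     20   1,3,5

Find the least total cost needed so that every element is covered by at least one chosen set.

6

A6, A7 cover every element at cost 2 + 4 = 6.
Any cover uses at least 2 sets; among all covering selections none totals below 6.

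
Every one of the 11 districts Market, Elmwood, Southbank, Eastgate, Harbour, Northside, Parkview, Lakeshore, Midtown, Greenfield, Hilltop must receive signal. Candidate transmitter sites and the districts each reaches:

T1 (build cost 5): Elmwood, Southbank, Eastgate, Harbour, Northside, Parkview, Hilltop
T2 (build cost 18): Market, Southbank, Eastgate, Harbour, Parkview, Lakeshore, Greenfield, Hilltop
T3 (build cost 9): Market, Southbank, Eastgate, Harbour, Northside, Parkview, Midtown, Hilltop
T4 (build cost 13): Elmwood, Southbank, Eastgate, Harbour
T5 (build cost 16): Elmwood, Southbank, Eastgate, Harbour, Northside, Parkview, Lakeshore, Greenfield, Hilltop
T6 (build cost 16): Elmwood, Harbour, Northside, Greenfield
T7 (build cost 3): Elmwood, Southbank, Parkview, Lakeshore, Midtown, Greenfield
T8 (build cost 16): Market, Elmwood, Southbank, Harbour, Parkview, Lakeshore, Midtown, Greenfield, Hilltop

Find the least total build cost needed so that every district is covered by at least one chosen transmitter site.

12

T3, T7 cover every district at build cost 9 + 3 = 12.
Any cover uses at least 2 transmitter sites; among all covering selections none totals below 12.
Greedy by coverage-per-build cost would pick T7, T1, T3 for 17 — worse than the optimum 12.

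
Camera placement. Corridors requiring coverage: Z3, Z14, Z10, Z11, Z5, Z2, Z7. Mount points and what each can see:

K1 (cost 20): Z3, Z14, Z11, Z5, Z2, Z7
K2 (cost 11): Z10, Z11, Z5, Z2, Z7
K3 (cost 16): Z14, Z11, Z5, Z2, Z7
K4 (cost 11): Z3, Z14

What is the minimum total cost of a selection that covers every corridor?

22

K2, K4 cover every corridor at cost 11 + 11 = 22.
Any cover uses at least 2 camera mounts; among all covering selections none totals below 22.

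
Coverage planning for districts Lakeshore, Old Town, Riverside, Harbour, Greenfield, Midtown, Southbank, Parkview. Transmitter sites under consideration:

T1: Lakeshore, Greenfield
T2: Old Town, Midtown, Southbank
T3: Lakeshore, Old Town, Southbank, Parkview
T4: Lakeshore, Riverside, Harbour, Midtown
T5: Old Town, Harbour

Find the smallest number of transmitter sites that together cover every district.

T1, T3, T4 together cover {Lakeshore, Old Town, Riverside, Harbour, Greenfield, Midtown, Southbank, Parkview} — every district.
No 2 of the 5 transmitter sites cover everything (all 10 pairs fall short), so 3 is minimum.

3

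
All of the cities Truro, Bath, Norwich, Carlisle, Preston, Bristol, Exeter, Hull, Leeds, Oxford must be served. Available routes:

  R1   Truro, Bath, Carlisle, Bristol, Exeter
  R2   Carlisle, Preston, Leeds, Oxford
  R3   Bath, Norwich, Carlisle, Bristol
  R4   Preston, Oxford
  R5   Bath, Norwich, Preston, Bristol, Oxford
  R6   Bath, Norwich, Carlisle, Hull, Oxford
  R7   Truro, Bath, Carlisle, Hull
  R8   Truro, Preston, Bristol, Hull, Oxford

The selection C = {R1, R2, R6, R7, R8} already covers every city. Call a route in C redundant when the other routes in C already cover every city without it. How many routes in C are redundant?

2

Drop R1: Exeter uncovered — not redundant.
Drop R2: Leeds uncovered — not redundant.
Drop R6: Norwich uncovered — not redundant.
Drop R7: the rest still cover every city — redundant.
Drop R8: the rest still cover every city — redundant.
2 redundant: R7, R8.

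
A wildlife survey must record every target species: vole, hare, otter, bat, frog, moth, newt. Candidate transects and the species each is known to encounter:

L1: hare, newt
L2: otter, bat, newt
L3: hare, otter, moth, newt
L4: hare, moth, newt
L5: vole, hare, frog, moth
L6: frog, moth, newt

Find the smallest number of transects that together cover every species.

L2, L5 together cover {vole, hare, otter, bat, frog, moth, newt} — every species.
No single transect contains all 7 species, so 2 is optimal.
Greedy (largest uncovered first) would take L3, L5, L2 — 3 transects — but 2 suffice.

2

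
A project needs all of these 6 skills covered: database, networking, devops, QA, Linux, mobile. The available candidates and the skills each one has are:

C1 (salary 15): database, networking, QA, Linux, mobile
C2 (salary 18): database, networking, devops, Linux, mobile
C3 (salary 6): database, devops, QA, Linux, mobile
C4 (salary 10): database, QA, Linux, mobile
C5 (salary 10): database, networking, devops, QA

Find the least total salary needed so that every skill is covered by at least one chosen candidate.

C3, C5 cover every skill at salary 6 + 10 = 16.
Any cover uses at least 2 candidates; among all covering selections none totals below 16.

16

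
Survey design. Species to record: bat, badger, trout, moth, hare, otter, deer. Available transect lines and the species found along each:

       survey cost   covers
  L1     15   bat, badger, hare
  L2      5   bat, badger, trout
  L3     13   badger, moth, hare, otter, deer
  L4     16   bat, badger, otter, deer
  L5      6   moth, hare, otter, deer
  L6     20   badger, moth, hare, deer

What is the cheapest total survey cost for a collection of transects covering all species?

L2, L5 cover every species at survey cost 5 + 6 = 11.
Any cover uses at least 2 transects; among all covering selections none totals below 11.

11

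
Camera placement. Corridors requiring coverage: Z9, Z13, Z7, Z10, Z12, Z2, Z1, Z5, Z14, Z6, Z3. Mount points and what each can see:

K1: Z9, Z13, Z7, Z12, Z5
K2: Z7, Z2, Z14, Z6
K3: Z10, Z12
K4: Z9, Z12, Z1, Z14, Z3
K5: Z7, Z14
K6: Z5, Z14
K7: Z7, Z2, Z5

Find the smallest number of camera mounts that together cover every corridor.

K1, K2, K3, K4 together cover {Z9, Z13, Z7, Z10, Z12, Z2, Z1, Z5, Z14, Z6, Z3} — every corridor.
No 3 of the 7 camera mounts cover everything (all 35 triples fall short), so 4 is minimum.

4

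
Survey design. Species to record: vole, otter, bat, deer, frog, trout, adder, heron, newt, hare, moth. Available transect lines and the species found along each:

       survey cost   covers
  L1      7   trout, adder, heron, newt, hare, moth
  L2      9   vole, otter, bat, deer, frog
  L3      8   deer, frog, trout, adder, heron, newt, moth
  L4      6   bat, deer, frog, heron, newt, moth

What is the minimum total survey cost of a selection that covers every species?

L1, L2 cover every species at survey cost 7 + 9 = 16.
Any cover uses at least 2 transects; among all covering selections none totals below 16.

16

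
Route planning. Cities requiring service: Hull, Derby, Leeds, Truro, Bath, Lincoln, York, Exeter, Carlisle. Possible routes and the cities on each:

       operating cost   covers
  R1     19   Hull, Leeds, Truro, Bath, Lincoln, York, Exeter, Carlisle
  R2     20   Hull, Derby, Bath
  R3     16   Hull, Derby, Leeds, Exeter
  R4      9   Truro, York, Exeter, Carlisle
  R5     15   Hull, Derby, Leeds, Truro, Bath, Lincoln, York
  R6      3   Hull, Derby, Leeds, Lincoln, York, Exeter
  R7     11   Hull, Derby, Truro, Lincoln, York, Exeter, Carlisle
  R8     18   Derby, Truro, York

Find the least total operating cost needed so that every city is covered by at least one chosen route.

R1, R6 cover every city at operating cost 19 + 3 = 22.
Any cover uses at least 2 routes; among all covering selections none totals below 22.
Greedy by coverage-per-operating cost would pick R6, R4, R5 for 27 — worse than the optimum 22.

22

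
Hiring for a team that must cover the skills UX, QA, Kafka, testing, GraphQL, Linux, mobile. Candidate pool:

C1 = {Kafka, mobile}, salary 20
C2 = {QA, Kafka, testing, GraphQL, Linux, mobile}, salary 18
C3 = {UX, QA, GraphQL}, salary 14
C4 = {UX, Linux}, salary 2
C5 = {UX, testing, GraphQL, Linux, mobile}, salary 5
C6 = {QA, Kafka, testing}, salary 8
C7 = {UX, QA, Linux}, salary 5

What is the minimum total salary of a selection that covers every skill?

13

C5, C6 cover every skill at salary 5 + 8 = 13.
Any cover uses at least 2 candidates; among all covering selections none totals below 13.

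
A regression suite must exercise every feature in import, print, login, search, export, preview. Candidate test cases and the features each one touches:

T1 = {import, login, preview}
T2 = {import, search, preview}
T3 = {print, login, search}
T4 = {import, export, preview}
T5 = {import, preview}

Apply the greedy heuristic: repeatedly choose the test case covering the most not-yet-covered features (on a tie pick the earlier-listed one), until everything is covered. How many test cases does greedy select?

Pick 1: T1 covers 3 new features (import, login, preview).
Pick 2: T3 covers 2 new features (print, search).
Pick 3: T4 covers 1 new features (export).
Greedy uses 3 test cases. (The true minimum is 2.)

3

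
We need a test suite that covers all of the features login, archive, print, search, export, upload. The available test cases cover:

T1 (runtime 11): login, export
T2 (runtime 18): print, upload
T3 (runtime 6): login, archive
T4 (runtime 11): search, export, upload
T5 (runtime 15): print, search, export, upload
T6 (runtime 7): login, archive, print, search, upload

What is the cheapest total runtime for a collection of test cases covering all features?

18

T1, T6 cover every feature at runtime 11 + 7 = 18.
Any cover uses at least 2 test cases; among all covering selections none totals below 18.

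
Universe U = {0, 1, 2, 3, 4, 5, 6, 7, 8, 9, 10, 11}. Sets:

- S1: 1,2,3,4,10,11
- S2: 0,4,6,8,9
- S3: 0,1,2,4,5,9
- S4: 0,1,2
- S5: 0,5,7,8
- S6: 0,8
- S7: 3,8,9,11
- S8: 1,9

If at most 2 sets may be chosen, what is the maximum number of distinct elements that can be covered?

Choosing S1, S2 covers {0, 1, 2, 3, 4, 6, 8, 9, 10, 11} — 10 elements.
No choice of 2 sets does better; here 5, 7 are left uncovered.

10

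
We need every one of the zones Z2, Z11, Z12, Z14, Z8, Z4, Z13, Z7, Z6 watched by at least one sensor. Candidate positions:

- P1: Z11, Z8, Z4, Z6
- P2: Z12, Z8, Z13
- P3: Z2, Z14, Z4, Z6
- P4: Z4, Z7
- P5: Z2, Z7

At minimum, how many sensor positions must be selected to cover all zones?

P1, P2, P3, P4 together cover {Z2, Z11, Z12, Z14, Z8, Z4, Z13, Z7, Z6} — every zone.
No 3 of the 5 sensor positions cover everything (all 10 triples fall short), so 4 is minimum.

4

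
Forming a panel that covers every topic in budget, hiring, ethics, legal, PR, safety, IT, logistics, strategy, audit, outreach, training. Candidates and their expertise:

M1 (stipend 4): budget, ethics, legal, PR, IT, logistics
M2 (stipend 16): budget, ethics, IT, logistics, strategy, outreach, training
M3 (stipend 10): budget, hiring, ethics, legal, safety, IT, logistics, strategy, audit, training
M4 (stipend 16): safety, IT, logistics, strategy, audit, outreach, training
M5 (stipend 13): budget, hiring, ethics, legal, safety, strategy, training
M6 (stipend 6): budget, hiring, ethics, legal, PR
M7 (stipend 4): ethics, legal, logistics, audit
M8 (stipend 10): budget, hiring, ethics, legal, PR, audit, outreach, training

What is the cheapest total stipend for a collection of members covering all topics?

M3, M8 cover every topic at stipend 10 + 10 = 20.
Any cover uses at least 2 members; among all covering selections none totals below 20.

20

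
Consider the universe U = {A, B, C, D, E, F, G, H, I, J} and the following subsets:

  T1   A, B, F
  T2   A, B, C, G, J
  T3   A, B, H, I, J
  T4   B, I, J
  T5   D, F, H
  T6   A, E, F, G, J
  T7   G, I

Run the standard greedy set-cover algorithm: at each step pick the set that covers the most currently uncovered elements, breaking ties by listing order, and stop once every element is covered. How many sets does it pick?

4

Pick 1: T2 covers 5 new elements (A, B, C, G, J).
Pick 2: T5 covers 3 new elements (D, F, H).
Pick 3: T3 covers 1 new elements (I).
Pick 4: T6 covers 1 new elements (E).
Greedy uses 4 sets.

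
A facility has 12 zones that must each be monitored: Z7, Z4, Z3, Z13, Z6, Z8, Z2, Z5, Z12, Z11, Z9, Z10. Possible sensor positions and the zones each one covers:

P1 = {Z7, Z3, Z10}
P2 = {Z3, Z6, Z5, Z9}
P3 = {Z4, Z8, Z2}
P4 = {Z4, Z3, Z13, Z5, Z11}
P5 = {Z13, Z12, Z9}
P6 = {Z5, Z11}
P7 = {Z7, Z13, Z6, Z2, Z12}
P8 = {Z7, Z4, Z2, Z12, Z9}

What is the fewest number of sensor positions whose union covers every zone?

5

P1, P2, P3, P4, P5 together cover {Z7, Z4, Z3, Z13, Z6, Z8, Z2, Z5, Z12, Z11, Z9, Z10} — every zone.
No 4 of the 8 sensor positions cover everything (all 70 size-4 selections fall short), so 5 is minimum.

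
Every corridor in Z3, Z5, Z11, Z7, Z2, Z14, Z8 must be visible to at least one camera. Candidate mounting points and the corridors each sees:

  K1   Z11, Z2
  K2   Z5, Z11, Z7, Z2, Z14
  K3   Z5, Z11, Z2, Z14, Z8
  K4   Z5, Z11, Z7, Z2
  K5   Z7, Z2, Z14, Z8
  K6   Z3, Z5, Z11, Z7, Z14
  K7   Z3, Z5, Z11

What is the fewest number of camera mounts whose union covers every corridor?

K3, K6 together cover {Z3, Z5, Z11, Z7, Z2, Z14, Z8} — every corridor.
No single camera mount contains all 7 corridors, so 2 is optimal.

2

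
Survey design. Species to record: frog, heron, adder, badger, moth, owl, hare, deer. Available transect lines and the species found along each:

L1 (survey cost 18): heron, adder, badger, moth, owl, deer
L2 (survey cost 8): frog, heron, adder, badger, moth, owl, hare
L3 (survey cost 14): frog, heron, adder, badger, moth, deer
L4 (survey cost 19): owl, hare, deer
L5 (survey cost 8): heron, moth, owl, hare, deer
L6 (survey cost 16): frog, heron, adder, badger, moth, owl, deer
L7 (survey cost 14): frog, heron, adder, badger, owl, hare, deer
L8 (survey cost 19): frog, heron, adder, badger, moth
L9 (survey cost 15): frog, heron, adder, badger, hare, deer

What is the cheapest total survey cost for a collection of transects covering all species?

L2, L5 cover every species at survey cost 8 + 8 = 16.
Any cover uses at least 2 transects; among all covering selections none totals below 16.

16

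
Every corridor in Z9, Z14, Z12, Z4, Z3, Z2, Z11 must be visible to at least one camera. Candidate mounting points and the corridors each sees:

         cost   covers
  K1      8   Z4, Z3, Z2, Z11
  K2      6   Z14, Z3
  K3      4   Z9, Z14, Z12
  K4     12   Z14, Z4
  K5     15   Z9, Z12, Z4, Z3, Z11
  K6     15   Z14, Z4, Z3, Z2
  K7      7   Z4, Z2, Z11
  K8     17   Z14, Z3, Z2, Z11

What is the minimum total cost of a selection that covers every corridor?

12

K1, K3 cover every corridor at cost 8 + 4 = 12.
Any cover uses at least 2 camera mounts; among all covering selections none totals below 12.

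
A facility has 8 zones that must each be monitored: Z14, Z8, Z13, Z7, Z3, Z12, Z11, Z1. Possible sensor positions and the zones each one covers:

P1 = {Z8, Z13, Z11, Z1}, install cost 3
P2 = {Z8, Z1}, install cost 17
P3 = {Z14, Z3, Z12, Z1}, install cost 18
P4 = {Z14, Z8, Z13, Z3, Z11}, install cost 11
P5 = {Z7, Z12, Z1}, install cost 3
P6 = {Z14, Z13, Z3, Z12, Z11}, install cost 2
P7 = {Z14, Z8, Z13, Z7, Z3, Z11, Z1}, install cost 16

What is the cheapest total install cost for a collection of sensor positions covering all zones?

8

P1, P5, P6 cover every zone at install cost 3 + 3 + 2 = 8.
Any cover uses at least 2 sensor positions; among all covering selections none totals below 8.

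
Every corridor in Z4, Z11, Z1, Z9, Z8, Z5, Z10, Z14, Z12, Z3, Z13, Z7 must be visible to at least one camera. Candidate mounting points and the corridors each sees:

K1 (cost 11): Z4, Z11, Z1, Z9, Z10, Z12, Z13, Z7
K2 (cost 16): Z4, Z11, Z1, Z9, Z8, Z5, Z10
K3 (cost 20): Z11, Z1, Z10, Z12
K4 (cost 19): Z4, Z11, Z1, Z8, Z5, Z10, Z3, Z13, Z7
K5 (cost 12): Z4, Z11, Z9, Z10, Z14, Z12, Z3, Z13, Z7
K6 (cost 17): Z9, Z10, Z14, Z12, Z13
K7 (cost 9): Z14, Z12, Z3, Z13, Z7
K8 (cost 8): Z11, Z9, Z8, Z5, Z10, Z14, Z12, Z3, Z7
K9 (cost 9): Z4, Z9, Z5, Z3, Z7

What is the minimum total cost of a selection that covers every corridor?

K1, K8 cover every corridor at cost 11 + 8 = 19.
Any cover uses at least 2 camera mounts; among all covering selections none totals below 19.

19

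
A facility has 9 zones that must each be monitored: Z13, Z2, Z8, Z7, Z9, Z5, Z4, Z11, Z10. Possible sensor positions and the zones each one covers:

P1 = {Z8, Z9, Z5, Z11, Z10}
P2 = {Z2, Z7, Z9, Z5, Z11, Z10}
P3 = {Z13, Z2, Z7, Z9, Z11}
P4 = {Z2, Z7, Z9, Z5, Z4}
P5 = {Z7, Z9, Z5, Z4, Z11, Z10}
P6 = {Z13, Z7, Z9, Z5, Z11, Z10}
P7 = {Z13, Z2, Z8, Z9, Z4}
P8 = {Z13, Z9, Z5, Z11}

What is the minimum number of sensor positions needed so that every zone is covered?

2

P2, P7 together cover {Z13, Z2, Z8, Z7, Z9, Z5, Z4, Z11, Z10} — every zone.
No single sensor position contains all 9 zones, so 2 is optimal.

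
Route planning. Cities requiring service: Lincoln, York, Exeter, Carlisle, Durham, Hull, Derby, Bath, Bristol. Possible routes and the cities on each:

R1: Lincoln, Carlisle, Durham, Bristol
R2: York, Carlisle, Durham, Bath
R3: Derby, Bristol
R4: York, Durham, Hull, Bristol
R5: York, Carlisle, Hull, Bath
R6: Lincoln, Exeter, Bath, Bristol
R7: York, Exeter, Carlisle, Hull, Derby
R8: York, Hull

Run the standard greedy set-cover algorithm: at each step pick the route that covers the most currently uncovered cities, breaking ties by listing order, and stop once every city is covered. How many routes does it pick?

3

Pick 1: R7 covers 5 new cities (York, Exeter, Carlisle, Hull, Derby).
Pick 2: R1 covers 3 new cities (Lincoln, Durham, Bristol).
Pick 3: R2 covers 1 new cities (Bath).
Greedy uses 3 routes.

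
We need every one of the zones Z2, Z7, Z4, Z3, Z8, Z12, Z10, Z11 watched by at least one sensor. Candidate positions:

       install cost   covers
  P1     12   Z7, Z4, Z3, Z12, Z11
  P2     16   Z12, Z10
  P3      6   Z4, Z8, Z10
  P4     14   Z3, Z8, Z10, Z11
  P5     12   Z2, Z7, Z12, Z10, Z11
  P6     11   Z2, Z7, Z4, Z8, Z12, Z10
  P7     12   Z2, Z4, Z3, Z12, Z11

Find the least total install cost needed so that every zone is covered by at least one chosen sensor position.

P1, P6 cover every zone at install cost 12 + 11 = 23.
Any cover uses at least 2 sensor positions; among all covering selections none totals below 23.

23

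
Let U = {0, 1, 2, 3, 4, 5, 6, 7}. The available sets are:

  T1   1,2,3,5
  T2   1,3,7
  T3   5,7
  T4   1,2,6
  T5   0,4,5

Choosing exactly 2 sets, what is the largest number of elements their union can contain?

6

Choosing T1, T5 covers {0, 1, 2, 3, 4, 5} — 6 elements.
No choice of 2 sets does better; here 6, 7 are left uncovered.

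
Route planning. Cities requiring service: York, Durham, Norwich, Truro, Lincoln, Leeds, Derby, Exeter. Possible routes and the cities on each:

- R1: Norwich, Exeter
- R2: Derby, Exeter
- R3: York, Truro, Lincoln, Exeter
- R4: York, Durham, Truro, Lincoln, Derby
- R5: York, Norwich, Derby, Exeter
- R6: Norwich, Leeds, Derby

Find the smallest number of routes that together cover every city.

3

R1, R4, R6 together cover {York, Durham, Norwich, Truro, Lincoln, Leeds, Derby, Exeter} — every city.
No 2 of the 6 routes cover everything (all 15 pairs fall short), so 3 is minimum.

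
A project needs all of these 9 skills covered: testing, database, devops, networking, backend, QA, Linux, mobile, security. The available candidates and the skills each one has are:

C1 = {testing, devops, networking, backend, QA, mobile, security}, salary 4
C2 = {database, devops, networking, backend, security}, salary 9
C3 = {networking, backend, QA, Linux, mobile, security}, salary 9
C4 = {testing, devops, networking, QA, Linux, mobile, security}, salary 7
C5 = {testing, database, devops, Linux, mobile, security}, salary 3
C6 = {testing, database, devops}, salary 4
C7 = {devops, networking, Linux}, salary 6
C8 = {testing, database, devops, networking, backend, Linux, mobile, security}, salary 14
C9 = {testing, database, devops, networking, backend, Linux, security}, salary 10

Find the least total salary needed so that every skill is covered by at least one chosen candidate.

7

C1, C5 cover every skill at salary 4 + 3 = 7.
Any cover uses at least 2 candidates; among all covering selections none totals below 7.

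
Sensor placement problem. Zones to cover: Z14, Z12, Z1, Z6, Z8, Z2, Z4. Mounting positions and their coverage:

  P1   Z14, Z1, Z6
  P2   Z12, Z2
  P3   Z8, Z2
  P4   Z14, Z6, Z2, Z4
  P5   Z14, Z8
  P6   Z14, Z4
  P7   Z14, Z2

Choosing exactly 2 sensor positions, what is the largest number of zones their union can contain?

5

Choosing P1, P2 covers {Z14, Z12, Z1, Z6, Z2} — 5 zones.
No choice of 2 sensor positions does better; here Z8, Z4 are left uncovered.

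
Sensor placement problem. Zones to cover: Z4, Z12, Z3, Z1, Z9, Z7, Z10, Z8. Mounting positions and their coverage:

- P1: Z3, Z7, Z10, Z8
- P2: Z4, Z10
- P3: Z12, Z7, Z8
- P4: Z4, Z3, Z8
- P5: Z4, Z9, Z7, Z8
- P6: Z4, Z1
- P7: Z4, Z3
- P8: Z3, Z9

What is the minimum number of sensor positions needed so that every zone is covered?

P1, P3, P5, P6 together cover {Z4, Z12, Z3, Z1, Z9, Z7, Z10, Z8} — every zone.
No 3 of the 8 sensor positions cover everything (all 56 triples fall short), so 4 is minimum.

4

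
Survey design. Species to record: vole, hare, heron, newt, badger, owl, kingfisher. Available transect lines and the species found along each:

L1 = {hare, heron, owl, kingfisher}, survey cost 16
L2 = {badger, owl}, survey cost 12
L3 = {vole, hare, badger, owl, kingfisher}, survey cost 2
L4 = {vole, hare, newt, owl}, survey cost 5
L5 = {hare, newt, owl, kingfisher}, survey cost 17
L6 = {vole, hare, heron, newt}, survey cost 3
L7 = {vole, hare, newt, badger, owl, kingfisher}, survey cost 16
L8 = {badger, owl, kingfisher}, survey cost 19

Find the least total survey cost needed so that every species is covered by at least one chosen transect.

5

L3, L6 cover every species at survey cost 2 + 3 = 5.
Any cover uses at least 2 transects; among all covering selections none totals below 5.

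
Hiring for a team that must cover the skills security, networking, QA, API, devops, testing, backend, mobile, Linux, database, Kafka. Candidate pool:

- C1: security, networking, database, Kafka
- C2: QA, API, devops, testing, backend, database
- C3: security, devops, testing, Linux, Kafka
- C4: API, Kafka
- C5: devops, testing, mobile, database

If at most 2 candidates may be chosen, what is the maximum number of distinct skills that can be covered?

9

Choosing C1, C2 covers {security, networking, QA, API, devops, testing, backend, database, Kafka} — 9 skills.
No choice of 2 candidates does better; here mobile, Linux are left uncovered.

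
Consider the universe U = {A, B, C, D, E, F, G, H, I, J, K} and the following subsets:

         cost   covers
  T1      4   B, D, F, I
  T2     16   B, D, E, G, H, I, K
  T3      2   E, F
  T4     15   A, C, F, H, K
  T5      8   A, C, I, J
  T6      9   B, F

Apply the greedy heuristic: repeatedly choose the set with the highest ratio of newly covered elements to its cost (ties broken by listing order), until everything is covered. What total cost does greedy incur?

30

Pick 1: T1 adds 4 new (B, D, F, I) at cost 4 (ratio 4/4).
Pick 2: T3 adds 1 new (E) at cost 2 (ratio 1/2).
Pick 3: T5 adds 3 new (A, C, J) at cost 8 (ratio 3/8).
Pick 4: T2 adds 3 new (G, H, K) at cost 16 (ratio 3/16).
Greedy total cost: 4 + 2 + 8 + 16 = 30. (The true optimum is 26, so greedy overshoots here.)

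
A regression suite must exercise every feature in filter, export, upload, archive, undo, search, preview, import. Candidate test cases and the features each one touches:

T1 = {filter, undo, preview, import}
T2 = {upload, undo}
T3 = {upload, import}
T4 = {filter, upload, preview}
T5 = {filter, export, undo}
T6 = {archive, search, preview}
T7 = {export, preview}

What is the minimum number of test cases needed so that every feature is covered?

3

T3, T5, T6 together cover {filter, export, upload, archive, undo, search, preview, import} — every feature.
No 2 of the 7 test cases cover everything (all 21 pairs fall short), so 3 is minimum.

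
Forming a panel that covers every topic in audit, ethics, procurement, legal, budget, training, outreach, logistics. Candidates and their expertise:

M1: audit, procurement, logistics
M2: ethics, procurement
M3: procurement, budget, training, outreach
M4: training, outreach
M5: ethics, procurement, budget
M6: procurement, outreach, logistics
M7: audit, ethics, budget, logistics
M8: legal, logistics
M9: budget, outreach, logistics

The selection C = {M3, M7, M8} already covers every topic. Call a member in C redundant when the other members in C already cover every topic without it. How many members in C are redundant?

Drop M3: procurement, training, outreach uncovered — not redundant.
Drop M7: audit, ethics uncovered — not redundant.
Drop M8: legal uncovered — not redundant.
None of the members in C is redundant.

0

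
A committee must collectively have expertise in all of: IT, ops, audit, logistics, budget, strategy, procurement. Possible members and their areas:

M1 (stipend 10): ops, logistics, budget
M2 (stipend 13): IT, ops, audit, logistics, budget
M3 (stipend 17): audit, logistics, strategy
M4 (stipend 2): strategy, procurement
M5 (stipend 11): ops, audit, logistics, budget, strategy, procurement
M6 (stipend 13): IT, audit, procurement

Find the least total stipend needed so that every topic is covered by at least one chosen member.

M2, M4 cover every topic at stipend 13 + 2 = 15.
Any cover uses at least 2 members; among all covering selections none totals below 15.

15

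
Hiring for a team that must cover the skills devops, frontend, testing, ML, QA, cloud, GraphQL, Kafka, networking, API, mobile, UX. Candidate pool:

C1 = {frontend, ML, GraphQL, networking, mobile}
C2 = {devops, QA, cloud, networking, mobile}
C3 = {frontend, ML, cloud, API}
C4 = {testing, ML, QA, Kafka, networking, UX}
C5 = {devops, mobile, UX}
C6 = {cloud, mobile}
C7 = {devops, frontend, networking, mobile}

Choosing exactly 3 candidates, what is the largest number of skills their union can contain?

11

Choosing C1, C2, C4 covers {devops, frontend, testing, ML, QA, cloud, GraphQL, Kafka, networking, mobile, UX} — 11 skills.
No choice of 3 candidates does better; here API is left uncovered.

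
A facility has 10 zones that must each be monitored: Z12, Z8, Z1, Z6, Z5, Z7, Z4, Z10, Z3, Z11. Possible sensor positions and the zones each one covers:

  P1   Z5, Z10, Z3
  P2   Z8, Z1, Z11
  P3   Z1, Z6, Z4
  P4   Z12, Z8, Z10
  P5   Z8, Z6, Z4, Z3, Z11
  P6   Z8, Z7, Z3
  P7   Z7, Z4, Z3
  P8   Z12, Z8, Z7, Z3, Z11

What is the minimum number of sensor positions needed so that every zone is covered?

P1, P3, P8 together cover {Z12, Z8, Z1, Z6, Z5, Z7, Z4, Z10, Z3, Z11} — every zone.
No 2 of the 8 sensor positions cover everything (all 28 pairs fall short), so 3 is minimum.

3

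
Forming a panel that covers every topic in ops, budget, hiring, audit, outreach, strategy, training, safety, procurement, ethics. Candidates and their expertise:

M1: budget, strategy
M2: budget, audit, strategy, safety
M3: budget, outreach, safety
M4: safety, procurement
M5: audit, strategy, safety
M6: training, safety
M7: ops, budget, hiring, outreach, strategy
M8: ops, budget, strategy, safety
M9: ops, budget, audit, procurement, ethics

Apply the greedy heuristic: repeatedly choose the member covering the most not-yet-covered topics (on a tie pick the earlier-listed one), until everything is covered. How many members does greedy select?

3

Pick 1: M7 covers 5 new topics (ops, budget, hiring, outreach, strategy).
Pick 2: M9 covers 3 new topics (audit, procurement, ethics).
Pick 3: M6 covers 2 new topics (training, safety).
Greedy uses 3 members.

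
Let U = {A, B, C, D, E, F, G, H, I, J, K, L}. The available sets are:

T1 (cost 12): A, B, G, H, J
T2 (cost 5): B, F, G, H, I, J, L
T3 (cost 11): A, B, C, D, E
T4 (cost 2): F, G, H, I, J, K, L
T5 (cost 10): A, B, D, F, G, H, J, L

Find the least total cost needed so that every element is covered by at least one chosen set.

T3, T4 cover every element at cost 11 + 2 = 13.
Any cover uses at least 2 sets; among all covering selections none totals below 13.

13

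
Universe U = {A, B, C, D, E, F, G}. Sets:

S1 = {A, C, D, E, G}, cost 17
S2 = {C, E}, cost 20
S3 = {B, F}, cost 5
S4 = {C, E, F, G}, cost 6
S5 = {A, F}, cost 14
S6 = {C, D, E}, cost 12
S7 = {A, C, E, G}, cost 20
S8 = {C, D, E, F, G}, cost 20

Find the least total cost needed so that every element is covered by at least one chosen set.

22

S1, S3 cover every element at cost 17 + 5 = 22.
Any cover uses at least 2 sets; among all covering selections none totals below 22.
Greedy by coverage-per-cost would pick S4, S3, S1 for 28 — worse than the optimum 22.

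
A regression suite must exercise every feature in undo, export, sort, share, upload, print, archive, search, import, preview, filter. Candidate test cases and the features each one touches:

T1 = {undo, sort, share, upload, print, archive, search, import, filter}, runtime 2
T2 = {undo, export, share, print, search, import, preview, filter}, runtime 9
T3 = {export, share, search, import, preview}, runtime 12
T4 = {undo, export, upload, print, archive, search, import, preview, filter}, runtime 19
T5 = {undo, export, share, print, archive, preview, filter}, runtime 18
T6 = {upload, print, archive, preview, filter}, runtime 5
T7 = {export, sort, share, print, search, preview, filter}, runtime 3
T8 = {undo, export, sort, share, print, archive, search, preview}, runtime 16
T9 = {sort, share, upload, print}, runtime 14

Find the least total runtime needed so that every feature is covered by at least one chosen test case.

5

T1, T7 cover every feature at runtime 2 + 3 = 5.
Any cover uses at least 2 test cases; among all covering selections none totals below 5.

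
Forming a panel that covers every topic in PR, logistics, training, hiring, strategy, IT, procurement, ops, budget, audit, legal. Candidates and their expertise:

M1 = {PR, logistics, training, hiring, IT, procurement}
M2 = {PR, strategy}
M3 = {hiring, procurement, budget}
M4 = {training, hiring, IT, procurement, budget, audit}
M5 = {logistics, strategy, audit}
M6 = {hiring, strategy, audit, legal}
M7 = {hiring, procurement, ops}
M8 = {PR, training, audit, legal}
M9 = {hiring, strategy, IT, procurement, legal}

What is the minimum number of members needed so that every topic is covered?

M1, M3, M6, M7 together cover {PR, logistics, training, hiring, strategy, IT, procurement, ops, budget, audit, legal} — every topic.
No 3 of the 9 members cover everything (all 84 triples fall short), so 4 is minimum.

4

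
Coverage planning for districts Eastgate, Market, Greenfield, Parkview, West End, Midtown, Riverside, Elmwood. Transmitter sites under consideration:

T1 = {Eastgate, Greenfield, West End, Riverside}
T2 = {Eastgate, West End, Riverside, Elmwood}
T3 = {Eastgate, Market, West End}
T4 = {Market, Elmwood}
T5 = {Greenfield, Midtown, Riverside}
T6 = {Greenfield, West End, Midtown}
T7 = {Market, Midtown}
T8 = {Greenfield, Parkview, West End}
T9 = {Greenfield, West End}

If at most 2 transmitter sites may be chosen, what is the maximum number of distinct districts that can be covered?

Choosing T1, T4 covers {Eastgate, Market, Greenfield, West End, Riverside, Elmwood} — 6 districts.
No choice of 2 transmitter sites does better; here Parkview, Midtown are left uncovered.

6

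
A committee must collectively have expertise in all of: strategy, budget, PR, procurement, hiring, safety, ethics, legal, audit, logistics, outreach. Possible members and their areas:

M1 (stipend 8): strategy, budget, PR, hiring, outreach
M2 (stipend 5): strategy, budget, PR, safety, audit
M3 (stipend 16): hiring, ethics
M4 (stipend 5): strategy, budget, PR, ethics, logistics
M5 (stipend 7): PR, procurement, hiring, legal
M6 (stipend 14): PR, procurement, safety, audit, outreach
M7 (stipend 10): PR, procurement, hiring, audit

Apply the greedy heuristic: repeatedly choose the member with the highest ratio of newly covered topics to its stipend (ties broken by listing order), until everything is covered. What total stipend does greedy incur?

Pick 1: M2 adds 5 new (strategy, budget, PR, safety, audit) at stipend 5 (ratio 5/5).
Pick 2: M5 adds 3 new (procurement, hiring, legal) at stipend 7 (ratio 3/7).
Pick 3: M4 adds 2 new (ethics, logistics) at stipend 5 (ratio 2/5).
Pick 4: M1 adds 1 new (outreach) at stipend 8 (ratio 1/8).
Greedy total stipend: 5 + 7 + 5 + 8 = 25.

25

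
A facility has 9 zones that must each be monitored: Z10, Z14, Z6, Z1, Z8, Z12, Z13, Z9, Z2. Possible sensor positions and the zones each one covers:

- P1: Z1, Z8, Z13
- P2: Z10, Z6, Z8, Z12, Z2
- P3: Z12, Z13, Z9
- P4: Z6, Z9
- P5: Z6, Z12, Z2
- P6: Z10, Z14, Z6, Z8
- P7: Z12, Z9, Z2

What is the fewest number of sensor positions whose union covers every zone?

P1, P6, P7 together cover {Z10, Z14, Z6, Z1, Z8, Z12, Z13, Z9, Z2} — every zone.
No 2 of the 7 sensor positions cover everything (all 21 pairs fall short), so 3 is minimum.

3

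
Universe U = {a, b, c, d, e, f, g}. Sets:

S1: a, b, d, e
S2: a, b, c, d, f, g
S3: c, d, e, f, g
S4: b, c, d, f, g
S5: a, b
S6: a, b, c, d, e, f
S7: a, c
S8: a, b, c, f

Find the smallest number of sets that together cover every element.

2

S1, S2 together cover {a, b, c, d, e, f, g} — every element.
No single set contains all 7 elements, so 2 is optimal.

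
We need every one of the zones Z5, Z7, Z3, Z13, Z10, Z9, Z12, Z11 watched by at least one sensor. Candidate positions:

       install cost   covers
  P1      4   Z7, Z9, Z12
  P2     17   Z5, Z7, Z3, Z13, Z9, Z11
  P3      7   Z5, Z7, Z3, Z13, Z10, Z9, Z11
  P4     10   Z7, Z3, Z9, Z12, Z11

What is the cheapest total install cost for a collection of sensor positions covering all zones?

11

P1, P3 cover every zone at install cost 4 + 7 = 11.
Any cover uses at least 2 sensor positions; among all covering selections none totals below 11.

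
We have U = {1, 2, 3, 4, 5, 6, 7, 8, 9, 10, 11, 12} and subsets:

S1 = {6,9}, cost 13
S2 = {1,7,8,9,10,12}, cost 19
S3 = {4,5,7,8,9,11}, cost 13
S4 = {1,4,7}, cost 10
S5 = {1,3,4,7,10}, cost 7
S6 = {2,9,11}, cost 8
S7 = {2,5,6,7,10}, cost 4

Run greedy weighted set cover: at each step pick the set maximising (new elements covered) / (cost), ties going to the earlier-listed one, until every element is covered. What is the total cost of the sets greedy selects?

38

Pick 1: S7 adds 5 new (2, 5, 6, 7, 10) at cost 4 (ratio 5/4).
Pick 2: S5 adds 3 new (1, 3, 4) at cost 7 (ratio 3/7).
Pick 3: S6 adds 2 new (9, 11) at cost 8 (ratio 2/8).
Pick 4: S2 adds 2 new (8, 12) at cost 19 (ratio 2/19).
Greedy total cost: 4 + 7 + 8 + 19 = 38.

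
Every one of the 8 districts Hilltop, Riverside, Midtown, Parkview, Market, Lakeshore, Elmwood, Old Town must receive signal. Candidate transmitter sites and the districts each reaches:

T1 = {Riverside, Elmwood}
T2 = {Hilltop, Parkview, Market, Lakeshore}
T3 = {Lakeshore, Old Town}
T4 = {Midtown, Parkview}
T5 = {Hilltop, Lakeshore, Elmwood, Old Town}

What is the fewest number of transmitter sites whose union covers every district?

4

T1, T2, T3, T4 together cover {Hilltop, Riverside, Midtown, Parkview, Market, Lakeshore, Elmwood, Old Town} — every district.
No 3 of the 5 transmitter sites cover everything (all 10 triples fall short), so 4 is minimum.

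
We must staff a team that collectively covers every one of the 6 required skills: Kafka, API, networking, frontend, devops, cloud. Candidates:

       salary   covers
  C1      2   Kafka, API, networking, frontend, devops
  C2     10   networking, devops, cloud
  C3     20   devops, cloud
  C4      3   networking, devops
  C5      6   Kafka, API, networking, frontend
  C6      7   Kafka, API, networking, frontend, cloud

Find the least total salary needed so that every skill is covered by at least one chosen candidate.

C1, C6 cover every skill at salary 2 + 7 = 9.
Any cover uses at least 2 candidates; among all covering selections none totals below 9.

9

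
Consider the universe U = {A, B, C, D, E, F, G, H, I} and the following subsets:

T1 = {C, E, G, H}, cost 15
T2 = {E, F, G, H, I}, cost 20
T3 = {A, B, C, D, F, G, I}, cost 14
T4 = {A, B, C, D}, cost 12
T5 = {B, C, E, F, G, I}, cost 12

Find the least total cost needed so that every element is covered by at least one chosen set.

29

T1, T3 cover every element at cost 15 + 14 = 29.
Any cover uses at least 2 sets; among all covering selections none totals below 29.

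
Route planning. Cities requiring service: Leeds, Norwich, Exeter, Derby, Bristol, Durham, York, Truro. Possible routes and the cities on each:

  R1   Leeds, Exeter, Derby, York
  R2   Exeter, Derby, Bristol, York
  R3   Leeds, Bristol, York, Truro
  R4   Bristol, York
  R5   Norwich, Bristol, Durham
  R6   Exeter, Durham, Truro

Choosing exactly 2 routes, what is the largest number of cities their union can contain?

7

Choosing R1, R5 covers {Leeds, Norwich, Exeter, Derby, Bristol, Durham, York} — 7 cities.
No choice of 2 routes does better; here Truro is left uncovered.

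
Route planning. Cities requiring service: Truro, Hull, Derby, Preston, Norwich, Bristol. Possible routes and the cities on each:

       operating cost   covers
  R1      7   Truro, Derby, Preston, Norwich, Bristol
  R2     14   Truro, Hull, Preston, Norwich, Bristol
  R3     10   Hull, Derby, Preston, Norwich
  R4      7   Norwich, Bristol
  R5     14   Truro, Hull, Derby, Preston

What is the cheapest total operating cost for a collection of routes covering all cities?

R1, R3 cover every city at operating cost 7 + 10 = 17.
Any cover uses at least 2 routes; among all covering selections none totals below 17.

17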